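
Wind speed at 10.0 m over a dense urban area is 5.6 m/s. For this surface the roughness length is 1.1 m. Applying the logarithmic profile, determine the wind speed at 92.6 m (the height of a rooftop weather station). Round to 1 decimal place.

Log law: V(z) ∝ ln(z/z₀), so V₂/V₁ = ln(z₂/z₀) / ln(z₁/z₀).
ln(92.6/1.1) = 4.4330, ln(10.0/1.1) = 2.2073
V₂ = 5.6 × 4.4330/2.2073 = 5.6 × 2.0083 = 11.2468 m/s

11.2 m/s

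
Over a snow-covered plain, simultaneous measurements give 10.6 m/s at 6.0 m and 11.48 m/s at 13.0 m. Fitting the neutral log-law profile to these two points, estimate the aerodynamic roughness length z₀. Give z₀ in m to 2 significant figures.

z₀ ≈ 0.00054 m

Log law: V(z) ∝ ln(z/z₀). With r = V₁/V₂ = 10.6/11.48 = 0.92334,
r · ln(z₂/z₀) = ln(z₁/z₀) ⇒ ln z₀ = (ln z₁ − r·ln z₂)/(1 − r)
ln z₀ = (1.79176 − 0.92334×2.56495) / 0.07666 = -7.5217
z₀ = exp(-7.5217) = 0.0005412 m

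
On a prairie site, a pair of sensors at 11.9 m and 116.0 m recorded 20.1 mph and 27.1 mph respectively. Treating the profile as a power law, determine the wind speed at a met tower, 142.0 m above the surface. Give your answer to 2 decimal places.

First find α: α = ln(V₂/V₁)/ln(z₂/z₁) = ln(27.1/20.1)/ln(116.0/11.9) = 0.29881/2.27705 = 0.1312
Extrapolate from 116.0 m to 142.0 m: V₃ = 27.1 × (142.0/116.0)^0.1312 = 27.1 × 1.0269 = 27.8288 mph

27.83 mph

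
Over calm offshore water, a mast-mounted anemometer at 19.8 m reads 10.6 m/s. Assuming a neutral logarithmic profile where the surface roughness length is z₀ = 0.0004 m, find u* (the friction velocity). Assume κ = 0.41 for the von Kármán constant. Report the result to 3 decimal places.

Log law: V(z) = (u*/κ) · ln(z/z₀) ⇒ u* = κ · V / ln(z/z₀)
u* = 0.41 × 10.6 / ln(19.8/0.0004) = 0.41 × 10.6 / 10.8097
   = 4.3460 / 10.8097 = 0.4020 m/s

u* ≈ 0.402 m/s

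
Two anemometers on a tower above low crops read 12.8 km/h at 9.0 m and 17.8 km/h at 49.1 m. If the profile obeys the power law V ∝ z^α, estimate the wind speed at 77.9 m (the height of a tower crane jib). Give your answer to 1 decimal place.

First find α: α = ln(V₂/V₁)/ln(z₂/z₁) = ln(17.8/12.8)/ln(49.1/9.0) = 0.32975/1.69663 = 0.1944
Extrapolate from 49.1 m to 77.9 m: V₃ = 17.8 × (77.9/49.1)^0.1944 = 17.8 × 1.0939 = 19.4706 km/h

19.5 km/h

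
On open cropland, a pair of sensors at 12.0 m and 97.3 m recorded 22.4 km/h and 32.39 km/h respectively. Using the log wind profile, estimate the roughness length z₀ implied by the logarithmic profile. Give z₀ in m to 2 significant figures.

z₀ ≈ 0.11 m

Log law: V(z) ∝ ln(z/z₀). With r = V₁/V₂ = 22.4/32.39 = 0.69157,
r · ln(z₂/z₀) = ln(z₁/z₀) ⇒ ln z₀ = (ln z₁ − r·ln z₂)/(1 − r)
ln z₀ = (2.48491 − 0.69157×4.57780) / 0.30843 = -2.2079
z₀ = exp(-2.2079) = 0.1099 m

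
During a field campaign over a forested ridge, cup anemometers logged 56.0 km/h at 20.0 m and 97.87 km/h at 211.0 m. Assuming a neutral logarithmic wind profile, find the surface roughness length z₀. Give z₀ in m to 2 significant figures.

z₀ ≈ 0.86 m

Log law: V(z) ∝ ln(z/z₀). With r = V₁/V₂ = 56.0/97.87 = 0.57219,
r · ln(z₂/z₀) = ln(z₁/z₀) ⇒ ln z₀ = (ln z₁ − r·ln z₂)/(1 − r)
ln z₀ = (2.99573 − 0.57219×5.35186) / 0.42781 = -0.1555
z₀ = exp(-0.1555) = 0.8560 m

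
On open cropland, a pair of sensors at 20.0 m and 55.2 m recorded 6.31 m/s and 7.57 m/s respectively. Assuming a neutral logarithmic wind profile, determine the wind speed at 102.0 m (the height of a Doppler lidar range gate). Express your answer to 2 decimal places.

8.33 m/s

Log law: V ∝ ln(z/z₀). From the pair, with r = V₁/V₂ = 0.83355,
ln z₀ = (ln z₁ − r·ln z₂)/(1 − r) = (2.9957 − 0.83355×4.0110)/0.16645 = -2.0885 → z₀ = 0.1239 m
V₃ = V₁ · ln(z₃/z₀)/ln(z₁/z₀) = 6.31 × 6.7135/5.0842 = 8.3320 m/s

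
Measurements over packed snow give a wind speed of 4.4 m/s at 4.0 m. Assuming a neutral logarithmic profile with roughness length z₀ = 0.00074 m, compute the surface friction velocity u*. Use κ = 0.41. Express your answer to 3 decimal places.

u* ≈ 0.210 m/s

Log law: V(z) = (u*/κ) · ln(z/z₀) ⇒ u* = κ · V / ln(z/z₀)
u* = 0.41 × 4.4 / ln(4.0/0.00074) = 0.41 × 4.4 / 8.5952
   = 1.8040 / 8.5952 = 0.2099 m/s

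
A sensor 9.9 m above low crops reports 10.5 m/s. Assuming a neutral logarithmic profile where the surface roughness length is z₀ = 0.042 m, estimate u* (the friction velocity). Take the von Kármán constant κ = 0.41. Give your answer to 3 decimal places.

u* ≈ 0.788 m/s

Log law: V(z) = (u*/κ) · ln(z/z₀) ⇒ u* = κ · V / ln(z/z₀)
u* = 0.41 × 10.5 / ln(9.9/0.042) = 0.41 × 10.5 / 5.4626
   = 4.3050 / 5.4626 = 0.7881 m/s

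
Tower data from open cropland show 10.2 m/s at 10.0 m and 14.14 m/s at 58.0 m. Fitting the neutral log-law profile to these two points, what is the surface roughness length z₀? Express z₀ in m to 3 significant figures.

Log law: V(z) ∝ ln(z/z₀). With r = V₁/V₂ = 10.2/14.14 = 0.72136,
r · ln(z₂/z₀) = ln(z₁/z₀) ⇒ ln z₀ = (ln z₁ − r·ln z₂)/(1 − r)
ln z₀ = (2.30259 − 0.72136×4.06044) / 0.27864 = -2.2482
z₀ = exp(-2.2482) = 0.1056 m

z₀ ≈ 0.106 m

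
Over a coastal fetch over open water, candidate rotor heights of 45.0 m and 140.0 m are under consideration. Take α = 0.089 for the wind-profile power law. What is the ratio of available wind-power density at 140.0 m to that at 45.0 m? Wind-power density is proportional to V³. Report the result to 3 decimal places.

Speed ratio: V_B/V_A = (z_B/z_A)^α = (140.0/45.0)^0.089 = (3.1111)^0.089 = 1.10629
Power-density ratio: P_B/P_A = (V_B/V_A)³ = (1.10629)³ = 1.35397

1.354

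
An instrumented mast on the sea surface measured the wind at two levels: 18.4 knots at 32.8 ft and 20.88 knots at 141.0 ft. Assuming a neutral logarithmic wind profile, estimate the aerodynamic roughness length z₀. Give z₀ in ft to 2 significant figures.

Log law: V(z) ∝ ln(z/z₀). With r = V₁/V₂ = 18.4/20.88 = 0.88123,
r · ln(z₂/z₀) = ln(z₁/z₀) ⇒ ln z₀ = (ln z₁ − r·ln z₂)/(1 − r)
ln z₀ = (3.49043 − 0.88123×4.94876) / 0.11877 = -7.3294
z₀ = exp(-7.3294) = 0.0006559 ft

z₀ ≈ 0.00066 ft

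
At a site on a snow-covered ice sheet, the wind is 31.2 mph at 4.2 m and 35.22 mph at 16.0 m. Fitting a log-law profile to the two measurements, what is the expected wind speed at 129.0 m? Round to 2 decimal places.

41.49 mph

Log law: V ∝ ln(z/z₀). From the pair, with r = V₁/V₂ = 0.88586,
ln z₀ = (ln z₁ − r·ln z₂)/(1 − r) = (1.4351 − 0.88586×2.7726)/0.11414 = -8.9455 → z₀ = 0.0001303 m
V₃ = V₁ · ln(z₃/z₀)/ln(z₁/z₀) = 31.2 × 13.8054/10.3806 = 41.4934 mph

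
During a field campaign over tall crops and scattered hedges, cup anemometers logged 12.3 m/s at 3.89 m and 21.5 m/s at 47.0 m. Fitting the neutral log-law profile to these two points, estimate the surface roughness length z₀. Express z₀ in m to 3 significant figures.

Log law: V(z) ∝ ln(z/z₀). With r = V₁/V₂ = 12.3/21.5 = 0.57209,
r · ln(z₂/z₀) = ln(z₁/z₀) ⇒ ln z₀ = (ln z₁ − r·ln z₂)/(1 − r)
ln z₀ = (1.35841 − 0.57209×3.85015) / 0.42791 = -1.9729
z₀ = exp(-1.9729) = 0.1390 m

z₀ ≈ 0.139 m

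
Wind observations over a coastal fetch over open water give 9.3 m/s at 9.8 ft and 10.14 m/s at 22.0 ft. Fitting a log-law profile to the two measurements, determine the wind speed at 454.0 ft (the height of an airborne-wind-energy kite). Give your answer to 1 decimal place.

13.3 m/s

Log law: V ∝ ln(z/z₀). From the pair, with r = V₁/V₂ = 0.91716,
ln z₀ = (ln z₁ − r·ln z₂)/(1 − r) = (2.2824 − 0.91716×3.0910)/0.08284 = -6.6706 → z₀ = 0.001268 ft
V₃ = V₁ · ln(z₃/z₀)/ln(z₁/z₀) = 9.3 × 12.7887/8.9530 = 13.2844 m/s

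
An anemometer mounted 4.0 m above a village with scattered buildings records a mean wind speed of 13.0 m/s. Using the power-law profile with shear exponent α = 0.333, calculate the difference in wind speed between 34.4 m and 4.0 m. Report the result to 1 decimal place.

Power law: V₂ = V₁ · (z₂/z₁)^α = 13.0 × (8.6000)^0.333 = 26.6153 m/s
ΔV = 26.6153 − 13.0 = 13.6153 m/s

13.6 m/s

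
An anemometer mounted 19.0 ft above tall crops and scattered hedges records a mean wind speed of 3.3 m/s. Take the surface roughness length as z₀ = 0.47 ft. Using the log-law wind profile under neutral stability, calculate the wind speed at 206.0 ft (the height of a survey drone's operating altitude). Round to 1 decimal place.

Log law: V(z) ∝ ln(z/z₀), so V₂/V₁ = ln(z₂/z₀) / ln(z₁/z₀).
ln(206.0/0.47) = 6.0829, ln(19.0/0.47) = 3.6995
V₂ = 3.3 × 6.0829/3.6995 = 3.3 × 1.6443 = 5.4261 m/s

5.4 m/s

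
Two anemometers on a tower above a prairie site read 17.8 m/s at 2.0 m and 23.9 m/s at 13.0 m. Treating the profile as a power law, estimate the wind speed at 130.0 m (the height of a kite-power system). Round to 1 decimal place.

First find α: α = ln(V₂/V₁)/ln(z₂/z₁) = ln(23.9/17.8)/ln(13.0/2.0) = 0.29468/1.87180 = 0.1574
Extrapolate from 13.0 m to 130.0 m: V₃ = 23.9 × (130.0/13.0)^0.1574 = 23.9 × 1.4369 = 34.3423 m/s

34.3 m/s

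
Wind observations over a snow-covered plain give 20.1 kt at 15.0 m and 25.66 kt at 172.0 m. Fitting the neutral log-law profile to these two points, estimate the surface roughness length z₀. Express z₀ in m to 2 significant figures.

z₀ ≈ 0.0022 m

Log law: V(z) ∝ ln(z/z₀). With r = V₁/V₂ = 20.1/25.66 = 0.78332,
r · ln(z₂/z₀) = ln(z₁/z₀) ⇒ ln z₀ = (ln z₁ − r·ln z₂)/(1 − r)
ln z₀ = (2.70805 − 0.78332×5.14749) / 0.21668 = -6.1108
z₀ = exp(-6.1108) = 0.002219 m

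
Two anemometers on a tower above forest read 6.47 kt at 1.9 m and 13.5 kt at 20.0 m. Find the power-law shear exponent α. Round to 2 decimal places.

α ≈ 0.31

Power law: V₂/V₁ = (z₂/z₁)^α ⇒ α = ln(V₂/V₁) / ln(z₂/z₁)
α = ln(13.5/6.47) / ln(20.0/1.9) = ln(2.0866) / ln(10.5263)
  = 0.73551 / 2.35388 = 0.31247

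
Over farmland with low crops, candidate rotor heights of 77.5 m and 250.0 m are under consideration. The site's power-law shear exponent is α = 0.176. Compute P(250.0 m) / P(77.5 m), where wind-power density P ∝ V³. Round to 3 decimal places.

1.856

Speed ratio: V_B/V_A = (z_B/z_A)^α = (250.0/77.5)^0.176 = (3.2258)^0.176 = 1.22891
Power-density ratio: P_B/P_A = (V_B/V_A)³ = (1.22891)³ = 1.85593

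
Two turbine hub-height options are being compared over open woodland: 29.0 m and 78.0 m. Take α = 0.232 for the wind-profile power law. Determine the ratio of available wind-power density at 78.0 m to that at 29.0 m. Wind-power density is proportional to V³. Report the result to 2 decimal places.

Speed ratio: V_B/V_A = (z_B/z_A)^α = (78.0/29.0)^0.232 = (2.6897)^0.232 = 1.25803
Power-density ratio: P_B/P_A = (V_B/V_A)³ = (1.25803)³ = 1.99099

1.99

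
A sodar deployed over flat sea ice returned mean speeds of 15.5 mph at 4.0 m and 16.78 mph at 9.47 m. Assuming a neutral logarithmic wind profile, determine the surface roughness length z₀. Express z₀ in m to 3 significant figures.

z₀ ≈ 0.000117 m

Log law: V(z) ∝ ln(z/z₀). With r = V₁/V₂ = 15.5/16.78 = 0.92372,
r · ln(z₂/z₀) = ln(z₁/z₀) ⇒ ln z₀ = (ln z₁ − r·ln z₂)/(1 − r)
ln z₀ = (1.38629 − 0.92372×2.24813) / 0.07628 = -9.0500
z₀ = exp(-9.0500) = 0.0001174 m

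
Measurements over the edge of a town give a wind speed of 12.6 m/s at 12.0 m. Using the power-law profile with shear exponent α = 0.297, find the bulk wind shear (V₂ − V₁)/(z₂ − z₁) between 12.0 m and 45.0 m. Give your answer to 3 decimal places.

Power law: V₂ = V₁ · (z₂/z₁)^α = 12.6 × (3.7500)^0.297 = 18.6577 m/s
ΔV/Δz = (18.6577 − 12.6)/(45.0 − 12.0) = 6.0577/33.0000 = 0.18357 m/s/m

0.184 m/s/m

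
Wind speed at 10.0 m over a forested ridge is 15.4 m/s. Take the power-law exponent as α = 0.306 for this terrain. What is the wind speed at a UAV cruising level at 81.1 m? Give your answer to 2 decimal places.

Power-law profile: V₂ = V₁ · (z₂/z₁)^α
V₂ = 15.4 × (81.1/10.0)^0.306 = 15.4 × (8.1100)^0.306
    = 15.4 × 1.8974 = 29.2201 m/s

29.22 m/s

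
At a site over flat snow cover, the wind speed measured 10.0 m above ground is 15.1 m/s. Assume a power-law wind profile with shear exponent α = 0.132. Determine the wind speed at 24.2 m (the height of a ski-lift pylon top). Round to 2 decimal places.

Power-law profile: V₂ = V₁ · (z₂/z₁)^α
V₂ = 15.1 × (24.2/10.0)^0.132 = 15.1 × (2.4200)^0.132
    = 15.1 × 1.1237 = 16.9684 m/s

16.97 m/s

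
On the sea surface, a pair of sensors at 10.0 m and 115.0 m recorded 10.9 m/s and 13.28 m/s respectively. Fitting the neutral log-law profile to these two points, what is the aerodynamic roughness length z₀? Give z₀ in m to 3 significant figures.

z₀ ≈ 0.000139 m

Log law: V(z) ∝ ln(z/z₀). With r = V₁/V₂ = 10.9/13.28 = 0.82078,
r · ln(z₂/z₀) = ln(z₁/z₀) ⇒ ln z₀ = (ln z₁ − r·ln z₂)/(1 − r)
ln z₀ = (2.30259 − 0.82078×4.74493) / 0.17922 = -8.8830
z₀ = exp(-8.8830) = 0.0001387 m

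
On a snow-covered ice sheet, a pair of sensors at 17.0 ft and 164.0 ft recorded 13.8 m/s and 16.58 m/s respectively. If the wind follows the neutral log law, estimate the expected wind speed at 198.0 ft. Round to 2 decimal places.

16.81 m/s

Log law: V ∝ ln(z/z₀). From the pair, with r = V₁/V₂ = 0.83233,
ln z₀ = (ln z₁ − r·ln z₂)/(1 − r) = (2.8332 − 0.83233×5.0999)/0.16767 = -8.4185 → z₀ = 0.0002207 ft
V₃ = V₁ · ln(z₃/z₀)/ln(z₁/z₀) = 13.8 × 13.7068/11.2517 = 16.8111 m/s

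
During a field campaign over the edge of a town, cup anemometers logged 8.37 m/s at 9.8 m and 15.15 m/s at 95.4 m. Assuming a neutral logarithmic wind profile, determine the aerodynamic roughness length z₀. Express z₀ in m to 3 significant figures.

z₀ ≈ 0.590 m

Log law: V(z) ∝ ln(z/z₀). With r = V₁/V₂ = 8.37/15.15 = 0.55248,
r · ln(z₂/z₀) = ln(z₁/z₀) ⇒ ln z₀ = (ln z₁ − r·ln z₂)/(1 − r)
ln z₀ = (2.28238 − 0.55248×4.55808) / 0.44752 = -0.5270
z₀ = exp(-0.5270) = 0.5904 m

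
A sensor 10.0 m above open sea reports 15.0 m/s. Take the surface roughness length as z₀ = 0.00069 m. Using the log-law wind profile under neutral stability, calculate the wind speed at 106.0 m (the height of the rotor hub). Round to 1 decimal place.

Log law: V(z) ∝ ln(z/z₀), so V₂/V₁ = ln(z₂/z₀) / ln(z₁/z₀).
ln(106.0/0.00069) = 11.9423, ln(10.0/0.00069) = 9.5814
V₂ = 15.0 × 11.9423/9.5814 = 15.0 × 1.2464 = 18.6960 m/s

18.7 m/s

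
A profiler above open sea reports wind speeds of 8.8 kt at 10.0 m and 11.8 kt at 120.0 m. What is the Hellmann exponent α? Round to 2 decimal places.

Power law: V₂/V₁ = (z₂/z₁)^α ⇒ α = ln(V₂/V₁) / ln(z₂/z₁)
α = ln(11.8/8.8) / ln(120.0/10.0) = ln(1.3409) / ln(12.0000)
  = 0.29335 / 2.48491 = 0.11805

α ≈ 0.12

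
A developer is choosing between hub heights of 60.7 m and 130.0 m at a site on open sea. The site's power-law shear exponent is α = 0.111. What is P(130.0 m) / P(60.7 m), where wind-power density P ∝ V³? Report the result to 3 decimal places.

1.289

Speed ratio: V_B/V_A = (z_B/z_A)^α = (130.0/60.7)^0.111 = (2.1417)^0.111 = 1.08821
Power-density ratio: P_B/P_A = (V_B/V_A)³ = (1.08821)³ = 1.28867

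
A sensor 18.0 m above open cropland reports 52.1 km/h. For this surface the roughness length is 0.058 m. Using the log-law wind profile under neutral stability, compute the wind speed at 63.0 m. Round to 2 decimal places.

63.48 km/h

Log law: V(z) ∝ ln(z/z₀), so V₂/V₁ = ln(z₂/z₀) / ln(z₁/z₀).
ln(63.0/0.058) = 6.9904, ln(18.0/0.058) = 5.7377
V₂ = 52.1 × 6.9904/5.7377 = 52.1 × 1.2183 = 63.4755 km/h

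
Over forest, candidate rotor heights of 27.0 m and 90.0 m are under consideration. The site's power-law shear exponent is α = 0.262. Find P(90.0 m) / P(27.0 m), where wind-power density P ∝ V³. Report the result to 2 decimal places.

2.58

Speed ratio: V_B/V_A = (z_B/z_A)^α = (90.0/27.0)^0.262 = (3.3333)^0.262 = 1.37086
Power-density ratio: P_B/P_A = (V_B/V_A)³ = (1.37086)³ = 2.57622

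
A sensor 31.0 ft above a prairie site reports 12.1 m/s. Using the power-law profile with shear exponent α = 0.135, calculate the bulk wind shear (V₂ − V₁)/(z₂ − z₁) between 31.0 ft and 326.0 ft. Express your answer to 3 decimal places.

0.015 m/s/ft

Power law: V₂ = V₁ · (z₂/z₁)^α = 12.1 × (10.5161)^0.135 = 16.6240 m/s
ΔV/Δz = (16.6240 − 12.1)/(326.0 − 31.0) = 4.5240/295.0000 = 0.01534 m/s/ft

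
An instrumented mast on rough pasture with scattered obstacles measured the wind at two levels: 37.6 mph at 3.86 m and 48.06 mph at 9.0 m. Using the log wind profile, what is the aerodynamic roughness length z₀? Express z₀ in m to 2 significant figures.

z₀ ≈ 0.18 m

Log law: V(z) ∝ ln(z/z₀). With r = V₁/V₂ = 37.6/48.06 = 0.78236,
r · ln(z₂/z₀) = ln(z₁/z₀) ⇒ ln z₀ = (ln z₁ − r·ln z₂)/(1 − r)
ln z₀ = (1.35067 − 0.78236×2.19722) / 0.21764 = -1.6924
z₀ = exp(-1.6924) = 0.1841 m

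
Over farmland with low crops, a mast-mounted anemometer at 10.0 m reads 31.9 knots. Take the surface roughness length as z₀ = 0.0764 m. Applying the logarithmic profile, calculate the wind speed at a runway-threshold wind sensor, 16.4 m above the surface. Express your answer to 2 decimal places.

Log law: V(z) ∝ ln(z/z₀), so V₂/V₁ = ln(z₂/z₀) / ln(z₁/z₀).
ln(16.4/0.0764) = 5.3691, ln(10.0/0.0764) = 4.8744
V₂ = 31.9 × 5.3691/4.8744 = 31.9 × 1.1015 = 35.1375 knots

35.14 knots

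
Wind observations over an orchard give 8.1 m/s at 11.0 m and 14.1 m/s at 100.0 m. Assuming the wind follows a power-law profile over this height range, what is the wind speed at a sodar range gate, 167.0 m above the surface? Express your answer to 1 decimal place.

16.0 m/s

First find α: α = ln(V₂/V₁)/ln(z₂/z₁) = ln(14.1/8.1)/ln(100.0/11.0) = 0.55431/2.20727 = 0.2511
Extrapolate from 100.0 m to 167.0 m: V₃ = 14.1 × (167.0/100.0)^0.2511 = 14.1 × 1.1374 = 16.0380 m/s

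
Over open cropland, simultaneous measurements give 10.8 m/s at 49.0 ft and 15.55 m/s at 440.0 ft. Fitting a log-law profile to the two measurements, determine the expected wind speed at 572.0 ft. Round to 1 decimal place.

Log law: V ∝ ln(z/z₀). From the pair, with r = V₁/V₂ = 0.69453,
ln z₀ = (ln z₁ − r·ln z₂)/(1 − r) = (3.8918 − 0.69453×6.0868)/0.30547 = -1.0988 → z₀ = 0.3333 ft
V₃ = V₁ · ln(z₃/z₀)/ln(z₁/z₀) = 10.8 × 7.4480/4.9906 = 16.1178 m/s

16.1 m/s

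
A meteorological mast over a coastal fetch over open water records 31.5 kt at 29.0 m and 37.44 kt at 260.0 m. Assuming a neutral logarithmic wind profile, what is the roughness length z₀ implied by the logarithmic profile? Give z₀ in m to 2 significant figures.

Log law: V(z) ∝ ln(z/z₀). With r = V₁/V₂ = 31.5/37.44 = 0.84135,
r · ln(z₂/z₀) = ln(z₁/z₀) ⇒ ln z₀ = (ln z₁ − r·ln z₂)/(1 − r)
ln z₀ = (3.36730 − 0.84135×5.56068) / 0.15865 = -8.2643
z₀ = exp(-8.2643) = 0.0002576 m

z₀ ≈ 0.00026 m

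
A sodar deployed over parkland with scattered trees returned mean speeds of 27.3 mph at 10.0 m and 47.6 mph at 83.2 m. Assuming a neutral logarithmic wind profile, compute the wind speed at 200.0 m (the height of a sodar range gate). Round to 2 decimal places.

56.00 mph

Log law: V ∝ ln(z/z₀). From the pair, with r = V₁/V₂ = 0.57353,
ln z₀ = (ln z₁ − r·ln z₂)/(1 − r) = (2.3026 − 0.57353×4.4212)/0.42647 = -0.5467 → z₀ = 0.5789 m
V₃ = V₁ · ln(z₃/z₀)/ln(z₁/z₀) = 27.3 × 5.8450/2.8492 = 56.0037 mph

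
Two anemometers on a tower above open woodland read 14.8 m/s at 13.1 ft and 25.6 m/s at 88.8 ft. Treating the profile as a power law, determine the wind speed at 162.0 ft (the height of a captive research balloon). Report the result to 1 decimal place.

30.4 m/s

First find α: α = ln(V₂/V₁)/ln(z₂/z₁) = ln(25.6/14.8)/ln(88.8/13.1) = 0.54797/1.91377 = 0.2863
Extrapolate from 88.8 ft to 162.0 ft: V₃ = 25.6 × (162.0/88.8)^0.2863 = 25.6 × 1.1878 = 30.4089 m/s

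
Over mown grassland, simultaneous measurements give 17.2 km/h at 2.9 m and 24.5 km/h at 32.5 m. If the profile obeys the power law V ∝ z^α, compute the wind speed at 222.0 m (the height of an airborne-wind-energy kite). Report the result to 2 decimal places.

32.46 km/h

First find α: α = ln(V₂/V₁)/ln(z₂/z₁) = ln(24.5/17.2)/ln(32.5/2.9) = 0.35376/2.41653 = 0.1464
Extrapolate from 32.5 m to 222.0 m: V₃ = 24.5 × (222.0/32.5)^0.1464 = 24.5 × 1.3248 = 32.4584 km/h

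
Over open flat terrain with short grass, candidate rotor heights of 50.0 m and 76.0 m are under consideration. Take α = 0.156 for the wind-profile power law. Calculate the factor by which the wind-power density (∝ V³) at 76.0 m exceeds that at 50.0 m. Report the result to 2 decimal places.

Speed ratio: V_B/V_A = (z_B/z_A)^α = (76.0/50.0)^0.156 = (1.5200)^0.156 = 1.06750
Power-density ratio: P_B/P_A = (V_B/V_A)³ = (1.06750)³ = 1.21647

1.22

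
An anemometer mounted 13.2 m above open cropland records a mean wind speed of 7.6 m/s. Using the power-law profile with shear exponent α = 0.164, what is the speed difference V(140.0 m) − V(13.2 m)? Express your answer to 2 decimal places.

Power law: V₂ = V₁ · (z₂/z₁)^α = 7.6 × (10.6061)^0.164 = 11.1945 m/s
ΔV = 11.1945 − 7.6 = 3.5945 m/s

3.59 m/s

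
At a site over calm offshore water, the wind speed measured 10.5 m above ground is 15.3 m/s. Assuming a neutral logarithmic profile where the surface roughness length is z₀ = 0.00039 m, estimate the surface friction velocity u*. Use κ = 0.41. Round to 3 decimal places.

u* ≈ 0.615 m/s

Log law: V(z) = (u*/κ) · ln(z/z₀) ⇒ u* = κ · V / ln(z/z₀)
u* = 0.41 × 15.3 / ln(10.5/0.00039) = 0.41 × 15.3 / 10.2007
   = 6.2730 / 10.2007 = 0.6150 m/s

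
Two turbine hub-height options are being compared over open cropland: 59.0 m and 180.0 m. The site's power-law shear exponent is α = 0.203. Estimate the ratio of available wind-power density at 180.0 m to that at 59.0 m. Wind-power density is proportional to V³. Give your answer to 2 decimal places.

Speed ratio: V_B/V_A = (z_B/z_A)^α = (180.0/59.0)^0.203 = (3.0508)^0.203 = 1.25411
Power-density ratio: P_B/P_A = (V_B/V_A)³ = (1.25411)³ = 1.97248

1.97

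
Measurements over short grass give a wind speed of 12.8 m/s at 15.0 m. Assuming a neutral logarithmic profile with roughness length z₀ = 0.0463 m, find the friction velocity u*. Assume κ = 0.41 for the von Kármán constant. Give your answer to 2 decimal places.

Log law: V(z) = (u*/κ) · ln(z/z₀) ⇒ u* = κ · V / ln(z/z₀)
u* = 0.41 × 12.8 / ln(15.0/0.0463) = 0.41 × 12.8 / 5.7807
   = 5.2480 / 5.7807 = 0.9079 m/s

u* ≈ 0.91 m/s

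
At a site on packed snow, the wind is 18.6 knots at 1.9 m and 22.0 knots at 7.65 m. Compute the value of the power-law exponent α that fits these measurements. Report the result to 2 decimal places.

Power law: V₂/V₁ = (z₂/z₁)^α ⇒ α = ln(V₂/V₁) / ln(z₂/z₁)
α = ln(22.0/18.6) / ln(7.65/1.9) = ln(1.1828) / ln(4.0263)
  = 0.16788 / 1.39285 = 0.12053

α ≈ 0.12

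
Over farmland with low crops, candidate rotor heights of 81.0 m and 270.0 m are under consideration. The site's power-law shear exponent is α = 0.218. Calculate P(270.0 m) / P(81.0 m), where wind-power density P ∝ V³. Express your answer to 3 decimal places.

2.198

Speed ratio: V_B/V_A = (z_B/z_A)^α = (270.0/81.0)^0.218 = (3.3333)^0.218 = 1.30013
Power-density ratio: P_B/P_A = (V_B/V_A)³ = (1.30013)³ = 2.19767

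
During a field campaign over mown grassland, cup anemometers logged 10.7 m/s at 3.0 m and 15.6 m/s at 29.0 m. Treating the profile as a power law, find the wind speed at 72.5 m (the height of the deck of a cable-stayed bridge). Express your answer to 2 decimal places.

First find α: α = ln(V₂/V₁)/ln(z₂/z₁) = ln(15.6/10.7)/ln(29.0/3.0) = 0.37703/2.26868 = 0.1662
Extrapolate from 29.0 m to 72.5 m: V₃ = 15.6 × (72.5/29.0)^0.1662 = 15.6 × 1.1645 = 18.1659 m/s

18.17 m/s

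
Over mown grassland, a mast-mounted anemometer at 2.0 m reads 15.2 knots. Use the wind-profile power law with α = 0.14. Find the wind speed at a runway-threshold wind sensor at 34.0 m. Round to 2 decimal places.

Power-law profile: V₂ = V₁ · (z₂/z₁)^α
V₂ = 15.2 × (34.0/2.0)^0.14 = 15.2 × (17.0000)^0.14
    = 15.2 × 1.4868 = 22.5999 knots

22.60 knots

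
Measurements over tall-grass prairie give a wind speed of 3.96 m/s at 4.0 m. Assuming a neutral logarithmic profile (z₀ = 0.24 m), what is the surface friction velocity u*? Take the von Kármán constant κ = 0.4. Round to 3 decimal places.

u* ≈ 0.563 m/s

Log law: V(z) = (u*/κ) · ln(z/z₀) ⇒ u* = κ · V / ln(z/z₀)
u* = 0.4 × 3.96 / ln(4.0/0.24) = 0.4 × 3.96 / 2.8134
   = 1.5840 / 2.8134 = 0.5630 m/s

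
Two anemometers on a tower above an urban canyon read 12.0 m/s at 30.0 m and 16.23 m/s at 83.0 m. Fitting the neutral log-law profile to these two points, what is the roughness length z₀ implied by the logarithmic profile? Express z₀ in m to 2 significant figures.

Log law: V(z) ∝ ln(z/z₀). With r = V₁/V₂ = 12.0/16.23 = 0.73937,
r · ln(z₂/z₀) = ln(z₁/z₀) ⇒ ln z₀ = (ln z₁ − r·ln z₂)/(1 − r)
ln z₀ = (3.40120 − 0.73937×4.41884) / 0.26063 = 0.5143
z₀ = exp(0.5143) = 1.672 m

z₀ ≈ 1.7 m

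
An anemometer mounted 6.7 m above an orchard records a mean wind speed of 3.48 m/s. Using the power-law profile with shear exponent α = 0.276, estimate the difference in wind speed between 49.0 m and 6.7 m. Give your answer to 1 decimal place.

Power law: V₂ = V₁ · (z₂/z₁)^α = 3.48 × (7.3134)^0.276 = 6.0267 m/s
ΔV = 6.0267 − 3.48 = 2.5467 m/s

2.5 m/s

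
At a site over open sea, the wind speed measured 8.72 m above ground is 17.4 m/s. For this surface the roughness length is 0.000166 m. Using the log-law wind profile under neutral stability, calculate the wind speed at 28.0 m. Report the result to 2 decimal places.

19.27 m/s

Log law: V(z) ∝ ln(z/z₀), so V₂/V₁ = ln(z₂/z₀) / ln(z₁/z₀).
ln(28.0/0.000166) = 12.0357, ln(8.72/0.000166) = 10.8691
V₂ = 17.4 × 12.0357/10.8691 = 17.4 × 1.1073 = 19.2675 m/s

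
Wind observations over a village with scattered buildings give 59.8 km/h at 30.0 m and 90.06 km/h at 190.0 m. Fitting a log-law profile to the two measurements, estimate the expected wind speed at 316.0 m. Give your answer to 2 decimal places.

Log law: V ∝ ln(z/z₀). From the pair, with r = V₁/V₂ = 0.66400,
ln z₀ = (ln z₁ − r·ln z₂)/(1 − r) = (3.4012 − 0.66400×5.2470)/0.33600 = -0.2465 → z₀ = 0.7815 m
V₃ = V₁ · ln(z₃/z₀)/ln(z₁/z₀) = 59.8 × 6.0023/3.6477 = 98.3998 km/h

98.40 km/h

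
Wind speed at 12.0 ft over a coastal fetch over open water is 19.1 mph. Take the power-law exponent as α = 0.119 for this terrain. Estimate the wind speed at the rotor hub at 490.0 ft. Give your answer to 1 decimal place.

Power-law profile: V₂ = V₁ · (z₂/z₁)^α
V₂ = 19.1 × (490.0/12.0)^0.119 = 19.1 × (40.8333)^0.119
    = 19.1 × 1.5549 = 29.6992 mph

29.7 mph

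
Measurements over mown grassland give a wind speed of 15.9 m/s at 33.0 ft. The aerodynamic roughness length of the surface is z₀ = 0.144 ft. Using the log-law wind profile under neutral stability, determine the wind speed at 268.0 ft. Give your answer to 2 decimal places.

22.03 m/s

Log law: V(z) ∝ ln(z/z₀), so V₂/V₁ = ln(z₂/z₀) / ln(z₁/z₀).
ln(268.0/0.144) = 7.5289, ln(33.0/0.144) = 5.4344
V₂ = 15.9 × 7.5289/5.4344 = 15.9 × 1.3854 = 22.0280 m/s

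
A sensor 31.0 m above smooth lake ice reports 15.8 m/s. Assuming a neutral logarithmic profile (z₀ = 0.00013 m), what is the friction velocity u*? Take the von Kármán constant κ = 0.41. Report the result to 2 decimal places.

u* ≈ 0.52 m/s

Log law: V(z) = (u*/κ) · ln(z/z₀) ⇒ u* = κ · V / ln(z/z₀)
u* = 0.41 × 15.8 / ln(31.0/0.00013) = 0.41 × 15.8 / 12.3820
   = 6.4780 / 12.3820 = 0.5232 m/s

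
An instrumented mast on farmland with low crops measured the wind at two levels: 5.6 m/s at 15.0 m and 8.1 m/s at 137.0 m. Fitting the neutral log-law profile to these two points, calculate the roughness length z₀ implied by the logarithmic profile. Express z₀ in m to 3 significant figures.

Log law: V(z) ∝ ln(z/z₀). With r = V₁/V₂ = 5.6/8.1 = 0.69136,
r · ln(z₂/z₀) = ln(z₁/z₀) ⇒ ln z₀ = (ln z₁ − r·ln z₂)/(1 − r)
ln z₀ = (2.70805 − 0.69136×4.91998) / 0.30864 = -2.2467
z₀ = exp(-2.2467) = 0.1058 m

z₀ ≈ 0.106 m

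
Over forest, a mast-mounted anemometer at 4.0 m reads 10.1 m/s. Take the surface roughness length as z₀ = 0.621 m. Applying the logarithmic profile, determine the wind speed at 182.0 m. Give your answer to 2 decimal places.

30.80 m/s

Log law: V(z) ∝ ln(z/z₀), so V₂/V₁ = ln(z₂/z₀) / ln(z₁/z₀).
ln(182.0/0.621) = 5.6804, ln(4.0/0.621) = 1.8627
V₂ = 10.1 × 5.6804/1.8627 = 10.1 × 3.0495 = 30.8003 m/s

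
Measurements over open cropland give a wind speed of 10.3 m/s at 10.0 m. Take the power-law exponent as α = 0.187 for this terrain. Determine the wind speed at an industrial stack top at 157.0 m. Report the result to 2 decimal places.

17.24 m/s

Power-law profile: V₂ = V₁ · (z₂/z₁)^α
V₂ = 10.3 × (157.0/10.0)^0.187 = 10.3 × (15.7000)^0.187
    = 10.3 × 1.6735 = 17.2373 m/s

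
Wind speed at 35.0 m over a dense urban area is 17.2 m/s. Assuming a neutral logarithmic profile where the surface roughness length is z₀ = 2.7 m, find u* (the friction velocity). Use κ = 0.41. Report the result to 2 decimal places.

u* ≈ 2.75 m/s

Log law: V(z) = (u*/κ) · ln(z/z₀) ⇒ u* = κ · V / ln(z/z₀)
u* = 0.41 × 17.2 / ln(35.0/2.7) = 0.41 × 17.2 / 2.5621
   = 7.0520 / 2.5621 = 2.7524 m/s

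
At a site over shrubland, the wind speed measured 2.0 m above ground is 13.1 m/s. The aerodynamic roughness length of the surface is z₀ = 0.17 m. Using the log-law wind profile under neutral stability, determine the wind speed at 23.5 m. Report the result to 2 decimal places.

Log law: V(z) ∝ ln(z/z₀), so V₂/V₁ = ln(z₂/z₀) / ln(z₁/z₀).
ln(23.5/0.17) = 4.9290, ln(2.0/0.17) = 2.4651
V₂ = 13.1 × 4.9290/2.4651 = 13.1 × 1.9995 = 26.1934 m/s

26.19 m/s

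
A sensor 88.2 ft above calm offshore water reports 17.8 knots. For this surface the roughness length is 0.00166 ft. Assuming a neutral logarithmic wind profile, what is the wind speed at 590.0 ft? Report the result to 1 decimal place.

20.9 knots

Log law: V(z) ∝ ln(z/z₀), so V₂/V₁ = ln(z₂/z₀) / ln(z₁/z₀).
ln(590.0/0.00166) = 12.7811, ln(88.2/0.00166) = 10.8805
V₂ = 17.8 × 12.7811/10.8805 = 17.8 × 1.1747 = 20.9091 knots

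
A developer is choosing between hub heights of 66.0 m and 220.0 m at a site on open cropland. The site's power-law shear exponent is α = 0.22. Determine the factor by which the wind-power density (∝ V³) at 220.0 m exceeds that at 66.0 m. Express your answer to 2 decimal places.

Speed ratio: V_B/V_A = (z_B/z_A)^α = (220.0/66.0)^0.22 = (3.3333)^0.22 = 1.30327
Power-density ratio: P_B/P_A = (V_B/V_A)³ = (1.30327)³ = 2.21360

2.21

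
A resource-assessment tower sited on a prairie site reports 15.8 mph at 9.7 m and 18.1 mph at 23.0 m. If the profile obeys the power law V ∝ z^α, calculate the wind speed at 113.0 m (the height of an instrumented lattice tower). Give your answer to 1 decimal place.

23.3 mph

First find α: α = ln(V₂/V₁)/ln(z₂/z₁) = ln(18.1/15.8)/ln(23.0/9.7) = 0.13590/0.86337 = 0.1574
Extrapolate from 23.0 m to 113.0 m: V₃ = 18.1 × (113.0/23.0)^0.1574 = 18.1 × 1.2848 = 23.2543 mph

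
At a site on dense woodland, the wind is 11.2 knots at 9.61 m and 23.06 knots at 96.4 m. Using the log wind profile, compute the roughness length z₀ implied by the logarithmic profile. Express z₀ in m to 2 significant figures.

z₀ ≈ 1.1 m

Log law: V(z) ∝ ln(z/z₀). With r = V₁/V₂ = 11.2/23.06 = 0.48569,
r · ln(z₂/z₀) = ln(z₁/z₀) ⇒ ln z₀ = (ln z₁ − r·ln z₂)/(1 − r)
ln z₀ = (2.26280 − 0.48569×4.56851) / 0.51431 = 0.0854
z₀ = exp(0.0854) = 1.089 m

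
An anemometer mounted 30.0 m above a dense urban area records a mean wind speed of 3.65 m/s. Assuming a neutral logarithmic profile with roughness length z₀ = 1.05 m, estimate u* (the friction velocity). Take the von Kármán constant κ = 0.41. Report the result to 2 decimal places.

Log law: V(z) = (u*/κ) · ln(z/z₀) ⇒ u* = κ · V / ln(z/z₀)
u* = 0.41 × 3.65 / ln(30.0/1.05) = 0.41 × 3.65 / 3.3524
   = 1.4965 / 3.3524 = 0.4464 m/s

u* ≈ 0.45 m/s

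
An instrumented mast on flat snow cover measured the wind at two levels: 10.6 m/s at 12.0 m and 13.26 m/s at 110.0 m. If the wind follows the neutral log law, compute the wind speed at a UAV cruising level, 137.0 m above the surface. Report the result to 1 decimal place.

13.5 m/s

Log law: V ∝ ln(z/z₀). From the pair, with r = V₁/V₂ = 0.79940,
ln z₀ = (ln z₁ − r·ln z₂)/(1 − r) = (2.4849 − 0.79940×4.7005)/0.20060 = -6.3441 → z₀ = 0.001757 m
V₃ = V₁ · ln(z₃/z₀)/ln(z₁/z₀) = 10.6 × 11.2641/8.8290 = 13.5235 m/s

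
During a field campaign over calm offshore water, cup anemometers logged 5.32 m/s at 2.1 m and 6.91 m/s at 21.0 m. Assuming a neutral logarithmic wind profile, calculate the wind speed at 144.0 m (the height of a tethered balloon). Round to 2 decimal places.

Log law: V ∝ ln(z/z₀). From the pair, with r = V₁/V₂ = 0.76990,
ln z₀ = (ln z₁ − r·ln z₂)/(1 − r) = (0.7419 − 0.76990×3.0445)/0.23010 = -6.9623 → z₀ = 0.0009469 m
V₃ = V₁ · ln(z₃/z₀)/ln(z₁/z₀) = 5.32 × 11.9321/7.7042 = 8.2395 m/s

8.24 m/s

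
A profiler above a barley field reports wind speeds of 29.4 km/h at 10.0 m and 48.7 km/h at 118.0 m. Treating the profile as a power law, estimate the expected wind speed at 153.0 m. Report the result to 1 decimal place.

51.4 km/h

First find α: α = ln(V₂/V₁)/ln(z₂/z₁) = ln(48.7/29.4)/ln(118.0/10.0) = 0.50468/2.46810 = 0.2045
Extrapolate from 118.0 m to 153.0 m: V₃ = 48.7 × (153.0/118.0)^0.2045 = 48.7 × 1.0546 = 51.3566 km/h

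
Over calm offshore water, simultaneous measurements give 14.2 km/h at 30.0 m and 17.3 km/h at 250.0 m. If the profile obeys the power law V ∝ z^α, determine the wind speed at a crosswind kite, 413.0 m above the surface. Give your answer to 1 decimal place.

18.1 km/h

First find α: α = ln(V₂/V₁)/ln(z₂/z₁) = ln(17.3/14.2)/ln(250.0/30.0) = 0.19746/2.12026 = 0.0931
Extrapolate from 250.0 m to 413.0 m: V₃ = 17.3 × (413.0/250.0)^0.0931 = 17.3 × 1.0479 = 18.1280 km/h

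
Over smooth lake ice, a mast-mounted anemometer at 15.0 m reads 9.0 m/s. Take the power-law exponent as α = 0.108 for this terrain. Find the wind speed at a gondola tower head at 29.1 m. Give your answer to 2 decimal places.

9.67 m/s

Power-law profile: V₂ = V₁ · (z₂/z₁)^α
V₂ = 9.0 × (29.1/15.0)^0.108 = 9.0 × (1.9400)^0.108
    = 9.0 × 1.0742 = 9.6677 m/s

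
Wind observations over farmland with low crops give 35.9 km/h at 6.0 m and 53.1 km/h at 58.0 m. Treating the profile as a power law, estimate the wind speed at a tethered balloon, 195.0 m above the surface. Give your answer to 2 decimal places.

First find α: α = ln(V₂/V₁)/ln(z₂/z₁) = ln(53.1/35.9)/ln(58.0/6.0) = 0.39144/2.26868 = 0.1725
Extrapolate from 58.0 m to 195.0 m: V₃ = 53.1 × (195.0/58.0)^0.1725 = 53.1 × 1.2327 = 65.4569 km/h

65.46 km/h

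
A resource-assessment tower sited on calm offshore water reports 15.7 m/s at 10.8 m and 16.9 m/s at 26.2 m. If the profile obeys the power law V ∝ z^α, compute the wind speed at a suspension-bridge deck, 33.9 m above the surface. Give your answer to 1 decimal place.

First find α: α = ln(V₂/V₁)/ln(z₂/z₁) = ln(16.9/15.7)/ln(26.2/10.8) = 0.07365/0.88621 = 0.0831
Extrapolate from 26.2 m to 33.9 m: V₃ = 16.9 × (33.9/26.2)^0.0831 = 16.9 × 1.0216 = 17.2658 m/s

17.3 m/s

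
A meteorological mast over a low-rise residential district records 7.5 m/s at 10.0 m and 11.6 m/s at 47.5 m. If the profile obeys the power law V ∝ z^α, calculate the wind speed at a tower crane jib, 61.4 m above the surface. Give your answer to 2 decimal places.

12.46 m/s

First find α: α = ln(V₂/V₁)/ln(z₂/z₁) = ln(11.6/7.5)/ln(47.5/10.0) = 0.43610/1.55814 = 0.2799
Extrapolate from 47.5 m to 61.4 m: V₃ = 11.6 × (61.4/47.5)^0.2799 = 11.6 × 1.0745 = 12.4640 m/s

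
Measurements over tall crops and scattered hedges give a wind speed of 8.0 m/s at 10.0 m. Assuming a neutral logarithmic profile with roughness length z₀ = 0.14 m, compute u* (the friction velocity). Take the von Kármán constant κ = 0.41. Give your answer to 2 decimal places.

Log law: V(z) = (u*/κ) · ln(z/z₀) ⇒ u* = κ · V / ln(z/z₀)
u* = 0.41 × 8.0 / ln(10.0/0.14) = 0.41 × 8.0 / 4.2687
   = 3.2800 / 4.2687 = 0.7684 m/s

u* ≈ 0.77 m/s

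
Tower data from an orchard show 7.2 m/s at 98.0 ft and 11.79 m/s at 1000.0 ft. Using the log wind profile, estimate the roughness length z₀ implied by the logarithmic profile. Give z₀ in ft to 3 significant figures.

Log law: V(z) ∝ ln(z/z₀). With r = V₁/V₂ = 7.2/11.79 = 0.61069,
r · ln(z₂/z₀) = ln(z₁/z₀) ⇒ ln z₀ = (ln z₁ − r·ln z₂)/(1 − r)
ln z₀ = (4.58497 − 0.61069×6.90776) / 0.38931 = 0.9414
z₀ = exp(0.9414) = 2.564 ft

z₀ ≈ 2.56 ft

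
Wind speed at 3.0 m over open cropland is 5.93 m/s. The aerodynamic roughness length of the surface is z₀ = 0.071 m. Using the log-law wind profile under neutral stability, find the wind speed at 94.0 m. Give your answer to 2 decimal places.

11.39 m/s

Log law: V(z) ∝ ln(z/z₀), so V₂/V₁ = ln(z₂/z₀) / ln(z₁/z₀).
ln(94.0/0.071) = 7.1884, ln(3.0/0.071) = 3.7437
V₂ = 5.93 × 7.1884/3.7437 = 5.93 × 1.9201 = 11.3864 m/s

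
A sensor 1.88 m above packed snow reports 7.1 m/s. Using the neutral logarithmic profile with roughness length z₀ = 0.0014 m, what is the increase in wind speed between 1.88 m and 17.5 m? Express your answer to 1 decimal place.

Log law: V₂ = V₁ · ln(z₂/z₀)/ln(z₁/z₀) = 7.1 × 9.4335/7.2026 = 9.2992 m/s
ΔV = 9.2992 − 7.1 = 2.1992 m/s

2.2 m/s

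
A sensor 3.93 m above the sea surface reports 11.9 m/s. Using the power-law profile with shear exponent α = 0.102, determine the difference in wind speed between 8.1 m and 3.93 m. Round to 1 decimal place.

0.9 m/s

Power law: V₂ = V₁ · (z₂/z₁)^α = 11.9 × (2.0611)^0.102 = 12.8110 m/s
ΔV = 12.8110 − 11.9 = 0.9110 m/s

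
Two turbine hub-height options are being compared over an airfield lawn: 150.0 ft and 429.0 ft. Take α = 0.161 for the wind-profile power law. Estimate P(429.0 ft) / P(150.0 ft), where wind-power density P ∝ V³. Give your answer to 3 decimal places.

1.661

Speed ratio: V_B/V_A = (z_B/z_A)^α = (429.0/150.0)^0.161 = (2.8600)^0.161 = 1.18434
Power-density ratio: P_B/P_A = (V_B/V_A)³ = (1.18434)³ = 1.66121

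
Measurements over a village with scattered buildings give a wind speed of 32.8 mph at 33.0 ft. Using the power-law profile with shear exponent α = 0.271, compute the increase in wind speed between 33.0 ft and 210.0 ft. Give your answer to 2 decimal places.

21.36 mph

Power law: V₂ = V₁ · (z₂/z₁)^α = 32.8 × (6.3636)^0.271 = 54.1599 mph
ΔV = 54.1599 − 32.8 = 21.3599 mph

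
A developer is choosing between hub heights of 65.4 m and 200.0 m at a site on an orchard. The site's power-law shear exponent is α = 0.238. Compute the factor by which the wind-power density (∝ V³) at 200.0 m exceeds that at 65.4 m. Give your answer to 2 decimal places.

2.22

Speed ratio: V_B/V_A = (z_B/z_A)^α = (200.0/65.4)^0.238 = (3.0581)^0.238 = 1.30478
Power-density ratio: P_B/P_A = (V_B/V_A)³ = (1.30478)³ = 2.22133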